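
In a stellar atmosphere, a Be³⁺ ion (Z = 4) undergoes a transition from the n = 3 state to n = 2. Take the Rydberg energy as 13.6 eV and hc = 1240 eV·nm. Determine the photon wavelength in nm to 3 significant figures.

For Z = 4 the level energies scale as Z², so the effective Rydberg energy is 13.6 × 16 = 217.6 eV.
ΔE = 217.6 × (1/2² − 1/3²) = 217.6 × 0.1389 = 30.22 eV.
λ = hc/ΔE = 1240 / 30.22 = 41.0 nm.

41.0 nm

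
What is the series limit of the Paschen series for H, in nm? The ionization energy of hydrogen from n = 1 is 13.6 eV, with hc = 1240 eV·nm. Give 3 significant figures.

821 nm

The Paschen series has lower level n_f = 3; the series limit corresponds to n_i → ∞.
ΔE_max = 13.6 × 1 / 3² = 1.511 eV.
λ_min = 1240 / 1.511 = 821 nm.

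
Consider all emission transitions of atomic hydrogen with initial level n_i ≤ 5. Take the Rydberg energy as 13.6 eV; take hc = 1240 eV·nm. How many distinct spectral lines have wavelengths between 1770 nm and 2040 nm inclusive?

1

Enumerate all n_i → n_f pairs with 1 ≤ n_f < n_i ≤ 5 and compute λ = 1240 / [13.6·1·(1/n_f² − 1/n_i²)].
Lines falling in [1770, 2040] nm: 4→3 (1876 nm).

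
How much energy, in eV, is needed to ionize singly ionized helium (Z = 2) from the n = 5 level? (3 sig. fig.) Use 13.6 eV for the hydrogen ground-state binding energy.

E_n = −13.6 Z²/n² = −54.40/n² eV for Z = 2.
E_5 = −54.40/25 = −2.18 eV, so ionization (to E = 0) requires 2.18 eV.

2.18 eV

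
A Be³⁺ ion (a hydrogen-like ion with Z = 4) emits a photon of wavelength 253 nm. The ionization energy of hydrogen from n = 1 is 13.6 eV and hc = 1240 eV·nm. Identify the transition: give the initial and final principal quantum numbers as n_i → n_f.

The photon energy is ΔE = hc/λ = 1240 / 253 = 4.901 eV.
With Z = 4, ΔE = 217.6 × (1/n_f² − 1/n_i²), so 1/n_f² − 1/n_i² = 0.02252.
Trying n_f = 4 gives 1/n_i² = 0.03998, i.e. n_i ≈ 5; this pair matches.

n_i = 5, n_f = 4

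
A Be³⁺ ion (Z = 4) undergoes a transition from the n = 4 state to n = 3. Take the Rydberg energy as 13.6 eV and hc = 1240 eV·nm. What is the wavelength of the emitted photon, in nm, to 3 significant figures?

For Z = 4 the level energies scale as Z², so the effective Rydberg energy is 13.6 × 16 = 217.6 eV.
ΔE = 217.6 × (1/3² − 1/4²) = 217.6 × 0.04861 = 10.58 eV.
λ = hc/ΔE = 1240 / 10.58 = 117 nm.

117 nm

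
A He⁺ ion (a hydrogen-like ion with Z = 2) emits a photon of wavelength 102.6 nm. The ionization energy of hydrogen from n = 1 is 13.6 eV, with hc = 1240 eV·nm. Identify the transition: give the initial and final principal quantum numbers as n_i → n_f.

n_i = 6, n_f = 2

The photon energy is ΔE = hc/λ = 1240 / 102.6 = 12.09 eV.
With Z = 2, ΔE = 54.40 × (1/n_f² − 1/n_i²), so 1/n_f² − 1/n_i² = 0.2222.
Trying n_f = 2 gives 1/n_i² = 0.02784, i.e. n_i ≈ 6; this pair matches.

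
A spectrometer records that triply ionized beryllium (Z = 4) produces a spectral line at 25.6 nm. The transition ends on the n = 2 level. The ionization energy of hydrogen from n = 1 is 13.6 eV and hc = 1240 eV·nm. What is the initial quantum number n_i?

The photon energy is ΔE = hc/λ = 1240 / 25.6 = 48.44 eV.
With Z = 4, ΔE = 217.6 × (1/n_f² − 1/n_i²), so 1/n_f² − 1/n_i² = 0.2226.
With n_f = 2: 1/n_i² = 1/4 − 0.2226 = 0.02740, so n_i ≈ 6.04.

n_i = 6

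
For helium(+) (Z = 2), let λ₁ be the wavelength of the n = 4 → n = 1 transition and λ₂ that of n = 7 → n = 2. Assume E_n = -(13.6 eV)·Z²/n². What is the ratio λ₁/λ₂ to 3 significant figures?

0.245

λ ∝ 1/ΔE ∝ 1/(1/n_f² − 1/n_i²), and the Z² and hc factors cancel in the ratio.
λ₁/λ₂ = (1/2² − 1/7²)/(1/1² − 1/4²) = 0.2296/0.9375 = 0.245.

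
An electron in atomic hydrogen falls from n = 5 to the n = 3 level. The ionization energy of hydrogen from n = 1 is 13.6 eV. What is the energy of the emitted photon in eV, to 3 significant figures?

E_5 = −13.60/25 = −0.5440 eV and E_3 = −13.60/9 = −1.511 eV.
The photon energy is |E_5 − E_3| = 0.967 eV.

0.967 eV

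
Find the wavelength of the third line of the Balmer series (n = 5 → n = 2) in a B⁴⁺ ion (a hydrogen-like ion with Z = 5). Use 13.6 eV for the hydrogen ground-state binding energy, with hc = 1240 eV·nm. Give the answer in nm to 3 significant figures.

The Balmer series terminates on n_f = 2; the third line has n_i = 2+3 = 5.
ΔE = 340.0 × (1/2² − 1/5²) = 71.40 eV.
λ = 1240 / 71.40 = 17.4 nm.

17.4 nm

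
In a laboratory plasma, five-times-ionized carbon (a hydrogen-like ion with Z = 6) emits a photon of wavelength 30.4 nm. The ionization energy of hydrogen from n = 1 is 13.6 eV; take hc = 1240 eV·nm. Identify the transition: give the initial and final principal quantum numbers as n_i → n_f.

The photon energy is ΔE = hc/λ = 1240 / 30.4 = 40.79 eV.
With Z = 6, ΔE = 489.6 × (1/n_f² − 1/n_i²), so 1/n_f² − 1/n_i² = 0.08331.
Trying n_f = 3 gives 1/n_i² = 0.02780, i.e. n_i ≈ 6; this pair matches.

n_i = 6, n_f = 3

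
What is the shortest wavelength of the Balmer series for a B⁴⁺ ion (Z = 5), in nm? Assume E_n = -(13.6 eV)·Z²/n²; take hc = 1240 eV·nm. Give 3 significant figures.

14.6 nm

The Balmer series has lower level n_f = 2; the series limit corresponds to n_i → ∞.
ΔE_max = 13.6 × 25 / 2² = 85.00 eV.
λ_min = 1240 / 85.00 = 14.6 nm.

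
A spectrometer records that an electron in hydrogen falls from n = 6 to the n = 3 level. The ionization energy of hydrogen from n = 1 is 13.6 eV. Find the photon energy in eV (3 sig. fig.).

E_6 = −13.60/36 = −0.3778 eV and E_3 = −13.60/9 = −1.511 eV.
The photon energy is |E_6 − E_3| = 1.13 eV.

1.13 eV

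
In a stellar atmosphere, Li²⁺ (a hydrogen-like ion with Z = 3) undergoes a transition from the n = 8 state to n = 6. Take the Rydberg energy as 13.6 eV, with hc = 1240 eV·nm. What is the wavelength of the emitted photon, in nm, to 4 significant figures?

For Z = 3 the level energies scale as Z², so the effective Rydberg energy is 13.6 × 9 = 122.4 eV.
ΔE = 122.4 × (1/6² − 1/8²) = 122.4 × 0.01215 = 1.488 eV.
λ = hc/ΔE = 1240 / 1.488 = 833.6 nm.

833.6 nm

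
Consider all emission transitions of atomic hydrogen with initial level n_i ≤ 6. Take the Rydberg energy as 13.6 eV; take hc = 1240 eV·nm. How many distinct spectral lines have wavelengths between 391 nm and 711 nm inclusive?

Enumerate all n_i → n_f pairs with 1 ≤ n_f < n_i ≤ 6 and compute λ = 1240 / [13.6·1·(1/n_f² − 1/n_i²)].
Lines falling in [391, 711] nm: 6→2 (410.3 nm), 5→2 (434.2 nm), 4→2 (486.3 nm), 3→2 (656.5 nm).

4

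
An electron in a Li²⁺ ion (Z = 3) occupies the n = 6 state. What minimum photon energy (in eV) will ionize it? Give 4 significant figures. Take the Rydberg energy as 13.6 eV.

E_n = −13.6 Z²/n² = −122.4/n² eV for Z = 3.
E_6 = −122.4/36 = −3.400 eV, so ionization (to E = 0) requires 3.400 eV.

3.400 eV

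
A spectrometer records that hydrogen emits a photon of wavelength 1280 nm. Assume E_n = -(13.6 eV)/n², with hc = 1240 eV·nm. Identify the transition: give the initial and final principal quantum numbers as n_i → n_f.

The photon energy is ΔE = hc/λ = 1240 / 1280 = 0.9688 eV.
With Z = 1, ΔE = 13.60 × (1/n_f² − 1/n_i²), so 1/n_f² − 1/n_i² = 0.07123.
Trying n_f = 3 gives 1/n_i² = 0.03988, i.e. n_i ≈ 5; this pair matches.

n_i = 5, n_f = 3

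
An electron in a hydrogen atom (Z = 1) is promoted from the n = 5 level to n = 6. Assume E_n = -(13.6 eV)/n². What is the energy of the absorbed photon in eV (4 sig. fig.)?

E_6 = −13.60/36 = −0.3778 eV and E_5 = −13.60/25 = −0.5440 eV.
The photon energy is |E_6 − E_5| = 0.1662 eV.

0.1662 eV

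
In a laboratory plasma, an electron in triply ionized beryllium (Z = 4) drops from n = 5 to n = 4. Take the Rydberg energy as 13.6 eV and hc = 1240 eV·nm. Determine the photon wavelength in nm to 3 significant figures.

253 nm

For Z = 4 the level energies scale as Z², so the effective Rydberg energy is 13.6 × 16 = 217.6 eV.
ΔE = 217.6 × (1/4² − 1/5²) = 217.6 × 0.02250 = 4.896 eV.
λ = hc/ΔE = 1240 / 4.896 = 253 nm.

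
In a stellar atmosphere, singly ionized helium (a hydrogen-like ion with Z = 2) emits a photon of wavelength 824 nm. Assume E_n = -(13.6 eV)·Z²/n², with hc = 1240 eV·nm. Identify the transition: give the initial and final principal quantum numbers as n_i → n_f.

The photon energy is ΔE = hc/λ = 1240 / 824 = 1.505 eV.
With Z = 2, ΔE = 54.40 × (1/n_f² − 1/n_i²), so 1/n_f² − 1/n_i² = 0.02766.
Trying n_f = 5 gives 1/n_i² = 0.01234, i.e. n_i ≈ 9; this pair matches.

n_i = 9, n_f = 5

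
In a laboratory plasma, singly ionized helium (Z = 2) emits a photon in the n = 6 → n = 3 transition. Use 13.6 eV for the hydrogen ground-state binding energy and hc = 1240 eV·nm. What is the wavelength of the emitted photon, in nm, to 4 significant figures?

For Z = 2 the level energies scale as Z², so the effective Rydberg energy is 13.6 × 4 = 54.40 eV.
ΔE = 54.40 × (1/3² − 1/6²) = 54.40 × 0.08333 = 4.533 eV.
λ = hc/ΔE = 1240 / 4.533 = 273.5 nm.

273.5 nm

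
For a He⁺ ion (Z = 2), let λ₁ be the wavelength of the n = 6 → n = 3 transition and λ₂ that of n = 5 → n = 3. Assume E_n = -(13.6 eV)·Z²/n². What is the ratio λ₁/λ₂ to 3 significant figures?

0.853

λ ∝ 1/ΔE ∝ 1/(1/n_f² − 1/n_i²), and the Z² and hc factors cancel in the ratio.
λ₁/λ₂ = (1/3² − 1/5²)/(1/3² − 1/6²) = 0.07111/0.08333 = 0.853.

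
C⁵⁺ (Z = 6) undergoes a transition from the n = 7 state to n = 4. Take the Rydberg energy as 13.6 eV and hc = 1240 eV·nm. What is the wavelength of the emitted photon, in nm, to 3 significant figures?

For Z = 6 the level energies scale as Z², so the effective Rydberg energy is 13.6 × 36 = 489.6 eV.
ΔE = 489.6 × (1/4² − 1/7²) = 489.6 × 0.04209 = 20.61 eV.
λ = hc/ΔE = 1240 / 20.61 = 60.2 nm.

60.2 nm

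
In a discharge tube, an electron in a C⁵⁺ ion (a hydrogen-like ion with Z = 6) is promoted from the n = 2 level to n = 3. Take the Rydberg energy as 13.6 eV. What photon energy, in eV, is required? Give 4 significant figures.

The Bohr energies scale as Z², so for Z = 6: E_n = −489.6/n² eV.
E_3 = −489.6/9 = −54.40 eV and E_2 = −489.6/4 = −122.4 eV.
The photon energy is |E_3 − E_2| = 68.00 eV.

68.00 eV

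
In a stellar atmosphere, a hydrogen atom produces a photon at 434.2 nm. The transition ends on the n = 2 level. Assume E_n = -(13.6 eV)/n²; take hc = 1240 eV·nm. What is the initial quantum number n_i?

n_i = 5

The photon energy is ΔE = hc/λ = 1240 / 434.2 = 2.856 eV.
With Z = 1, ΔE = 13.60 × (1/n_f² − 1/n_i²), so 1/n_f² − 1/n_i² = 0.2100.
With n_f = 2: 1/n_i² = 1/4 − 0.2100 = 0.04001, so n_i ≈ 5.00.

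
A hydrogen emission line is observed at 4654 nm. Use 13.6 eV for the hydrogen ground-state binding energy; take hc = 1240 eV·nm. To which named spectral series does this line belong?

ΔE = 1240/4654 = 0.2664 eV.
This matches 13.6 × (1/5² − 1/7²), so n_f = 5: the Pfund series.

Pfund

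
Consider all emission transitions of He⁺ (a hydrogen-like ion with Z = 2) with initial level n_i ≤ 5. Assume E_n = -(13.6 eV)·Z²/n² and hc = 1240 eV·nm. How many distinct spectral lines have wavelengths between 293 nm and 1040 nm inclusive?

3

Enumerate all n_i → n_f pairs with 1 ≤ n_f < n_i ≤ 5 and compute λ = 1240 / [13.6·4·(1/n_f² − 1/n_i²)].
Lines falling in [293, 1040] nm: 5→3 (320.5 nm), 4→3 (468.9 nm), 5→4 (1013 nm).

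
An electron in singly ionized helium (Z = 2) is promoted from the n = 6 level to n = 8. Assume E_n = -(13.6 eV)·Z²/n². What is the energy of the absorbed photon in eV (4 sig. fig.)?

0.6611 eV

The Bohr energies scale as Z², so for Z = 2: E_n = −54.40/n² eV.
E_8 = −54.40/64 = −0.8500 eV and E_6 = −54.40/36 = −1.511 eV.
The photon energy is |E_8 − E_6| = 0.6611 eV.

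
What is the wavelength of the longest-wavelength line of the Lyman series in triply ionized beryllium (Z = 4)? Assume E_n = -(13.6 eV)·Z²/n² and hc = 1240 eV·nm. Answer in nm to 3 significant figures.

7.60 nm

The Lyman series terminates on n_f = 1; the first line has n_i = 1+1 = 2.
ΔE = 217.6 × (1/1² − 1/2²) = 163.2 eV.
λ = 1240 / 163.2 = 7.60 nm.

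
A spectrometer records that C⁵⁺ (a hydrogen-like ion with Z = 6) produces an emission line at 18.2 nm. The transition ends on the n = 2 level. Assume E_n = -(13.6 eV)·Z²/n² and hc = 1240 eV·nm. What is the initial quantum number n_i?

The photon energy is ΔE = hc/λ = 1240 / 18.2 = 68.13 eV.
With Z = 6, ΔE = 489.6 × (1/n_f² − 1/n_i²), so 1/n_f² − 1/n_i² = 0.1392.
With n_f = 2: 1/n_i² = 1/4 − 0.1392 = 0.1108, so n_i ≈ 3.00.

n_i = 3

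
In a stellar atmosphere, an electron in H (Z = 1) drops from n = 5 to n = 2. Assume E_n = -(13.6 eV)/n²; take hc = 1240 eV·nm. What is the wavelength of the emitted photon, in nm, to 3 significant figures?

434 nm

ΔE = 13.60 × (1/2² − 1/5²) = 13.60 × 0.2100 = 2.856 eV.
λ = hc/ΔE = 1240 / 2.856 = 434 nm.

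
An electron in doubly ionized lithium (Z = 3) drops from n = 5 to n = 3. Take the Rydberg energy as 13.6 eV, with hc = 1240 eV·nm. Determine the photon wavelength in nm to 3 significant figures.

For Z = 3 the level energies scale as Z², so the effective Rydberg energy is 13.6 × 9 = 122.4 eV.
ΔE = 122.4 × (1/3² − 1/5²) = 122.4 × 0.07111 = 8.704 eV.
λ = hc/ΔE = 1240 / 8.704 = 142 nm.

142 nm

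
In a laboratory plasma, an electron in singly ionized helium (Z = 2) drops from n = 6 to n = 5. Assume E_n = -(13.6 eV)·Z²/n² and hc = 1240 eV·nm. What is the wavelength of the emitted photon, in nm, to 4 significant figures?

For Z = 2 the level energies scale as Z², so the effective Rydberg energy is 13.6 × 4 = 54.40 eV.
ΔE = 54.40 × (1/5² − 1/6²) = 54.40 × 0.01222 = 0.6649 eV.
λ = hc/ΔE = 1240 / 0.6649 = 1865 nm.

1865 nm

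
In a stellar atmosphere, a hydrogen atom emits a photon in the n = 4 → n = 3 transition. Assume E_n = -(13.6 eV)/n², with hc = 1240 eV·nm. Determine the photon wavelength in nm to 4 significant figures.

ΔE = 13.60 × (1/3² − 1/4²) = 13.60 × 0.04861 = 0.6611 eV.
λ = hc/ΔE = 1240 / 0.6611 = 1876 nm.

1876 nm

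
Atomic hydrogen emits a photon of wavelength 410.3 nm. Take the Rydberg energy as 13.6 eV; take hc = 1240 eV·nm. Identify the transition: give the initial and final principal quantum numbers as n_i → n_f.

n_i = 6, n_f = 2

The photon energy is ΔE = hc/λ = 1240 / 410.3 = 3.022 eV.
With Z = 1, ΔE = 13.60 × (1/n_f² − 1/n_i²), so 1/n_f² − 1/n_i² = 0.2222.
Trying n_f = 2 gives 1/n_i² = 0.02778, i.e. n_i ≈ 6; this pair matches.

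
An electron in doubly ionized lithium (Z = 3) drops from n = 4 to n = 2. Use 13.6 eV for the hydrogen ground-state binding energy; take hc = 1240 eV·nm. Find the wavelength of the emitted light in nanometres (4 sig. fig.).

For Z = 3 the level energies scale as Z², so the effective Rydberg energy is 13.6 × 9 = 122.4 eV.
ΔE = 122.4 × (1/2² − 1/4²) = 122.4 × 0.1875 = 22.95 eV.
λ = hc/ΔE = 1240 / 22.95 = 54.03 nm.

54.03 nm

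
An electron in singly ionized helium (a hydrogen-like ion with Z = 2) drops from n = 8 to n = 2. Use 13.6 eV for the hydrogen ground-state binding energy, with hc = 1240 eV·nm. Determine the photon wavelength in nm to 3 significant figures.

97.3 nm

For Z = 2 the level energies scale as Z², so the effective Rydberg energy is 13.6 × 4 = 54.40 eV.
ΔE = 54.40 × (1/2² − 1/8²) = 54.40 × 0.2344 = 12.75 eV.
λ = hc/ΔE = 1240 / 12.75 = 97.3 nm.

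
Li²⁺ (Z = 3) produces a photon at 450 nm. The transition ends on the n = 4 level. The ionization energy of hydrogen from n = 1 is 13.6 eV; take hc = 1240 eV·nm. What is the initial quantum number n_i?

The photon energy is ΔE = hc/λ = 1240 / 450 = 2.756 eV.
With Z = 3, ΔE = 122.4 × (1/n_f² − 1/n_i²), so 1/n_f² − 1/n_i² = 0.02251.
With n_f = 4: 1/n_i² = 1/16 − 0.02251 = 0.03999, so n_i ≈ 5.00.

n_i = 5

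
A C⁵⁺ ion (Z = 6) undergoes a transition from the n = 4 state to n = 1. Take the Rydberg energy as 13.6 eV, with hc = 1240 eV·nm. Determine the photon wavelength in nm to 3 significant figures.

For Z = 6 the level energies scale as Z², so the effective Rydberg energy is 13.6 × 36 = 489.6 eV.
ΔE = 489.6 × (1/1² − 1/4²) = 489.6 × 0.9375 = 459.0 eV.
λ = hc/ΔE = 1240 / 459.0 = 2.70 nm.

2.70 nm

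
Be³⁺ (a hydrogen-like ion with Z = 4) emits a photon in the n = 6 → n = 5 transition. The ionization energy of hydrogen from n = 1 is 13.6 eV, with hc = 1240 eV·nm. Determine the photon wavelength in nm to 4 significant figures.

466.2 nm

For Z = 4 the level energies scale as Z², so the effective Rydberg energy is 13.6 × 16 = 217.6 eV.
ΔE = 217.6 × (1/5² − 1/6²) = 217.6 × 0.01222 = 2.660 eV.
λ = hc/ΔE = 1240 / 2.660 = 466.2 nm.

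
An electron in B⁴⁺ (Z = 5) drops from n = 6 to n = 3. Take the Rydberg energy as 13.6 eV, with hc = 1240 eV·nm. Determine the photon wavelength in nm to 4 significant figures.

For Z = 5 the level energies scale as Z², so the effective Rydberg energy is 13.6 × 25 = 340.0 eV.
ΔE = 340.0 × (1/3² − 1/6²) = 340.0 × 0.08333 = 28.33 eV.
λ = hc/ΔE = 1240 / 28.33 = 43.76 nm.

43.76 nm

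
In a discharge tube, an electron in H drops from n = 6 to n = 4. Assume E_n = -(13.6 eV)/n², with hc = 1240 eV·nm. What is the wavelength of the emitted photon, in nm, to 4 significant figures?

2626 nm

ΔE = 13.60 × (1/4² − 1/6²) = 13.60 × 0.03472 = 0.4722 eV.
λ = hc/ΔE = 1240 / 0.4722 = 2626 nm.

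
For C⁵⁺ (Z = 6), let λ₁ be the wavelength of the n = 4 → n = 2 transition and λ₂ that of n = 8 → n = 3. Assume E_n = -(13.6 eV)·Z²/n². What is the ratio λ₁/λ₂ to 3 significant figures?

λ ∝ 1/ΔE ∝ 1/(1/n_f² − 1/n_i²), and the Z² and hc factors cancel in the ratio.
λ₁/λ₂ = (1/3² − 1/8²)/(1/2² − 1/4²) = 0.09549/0.1875 = 0.509.

0.509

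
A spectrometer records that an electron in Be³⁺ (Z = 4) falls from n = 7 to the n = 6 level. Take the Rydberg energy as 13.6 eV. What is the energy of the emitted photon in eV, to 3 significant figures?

The Bohr energies scale as Z², so for Z = 4: E_n = −217.6/n² eV.
E_7 = −217.6/49 = −4.441 eV and E_6 = −217.6/36 = −6.044 eV.
The photon energy is |E_7 − E_6| = 1.60 eV.

1.60 eV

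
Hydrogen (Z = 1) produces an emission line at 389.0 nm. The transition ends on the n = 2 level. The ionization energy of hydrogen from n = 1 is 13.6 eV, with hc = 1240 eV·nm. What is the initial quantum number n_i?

n_i = 8

The photon energy is ΔE = hc/λ = 1240 / 389.0 = 3.188 eV.
With Z = 1, ΔE = 13.60 × (1/n_f² − 1/n_i²), so 1/n_f² − 1/n_i² = 0.2344.
With n_f = 2: 1/n_i² = 1/4 − 0.2344 = 0.01561, so n_i ≈ 8.00.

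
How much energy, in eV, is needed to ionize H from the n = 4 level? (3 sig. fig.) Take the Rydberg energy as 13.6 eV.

E_4 = −13.60/16 = −0.850 eV, so ionization (to E = 0) requires 0.850 eV.

0.850 eV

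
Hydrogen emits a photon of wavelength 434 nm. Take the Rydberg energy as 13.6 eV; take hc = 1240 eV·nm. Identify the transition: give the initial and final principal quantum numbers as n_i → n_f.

n_i = 5, n_f = 2

The photon energy is ΔE = hc/λ = 1240 / 434 = 2.857 eV.
With Z = 1, ΔE = 13.60 × (1/n_f² − 1/n_i²), so 1/n_f² − 1/n_i² = 0.2101.
Trying n_f = 2 gives 1/n_i² = 0.03992, i.e. n_i ≈ 5; this pair matches.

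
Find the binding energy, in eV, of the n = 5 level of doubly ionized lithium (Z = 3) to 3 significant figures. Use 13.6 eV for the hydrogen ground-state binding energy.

4.90 eV

E_n = −13.6 Z²/n² = −122.4/n² eV for Z = 3.
E_5 = −122.4/25 = −4.90 eV, so ionization (to E = 0) requires 4.90 eV.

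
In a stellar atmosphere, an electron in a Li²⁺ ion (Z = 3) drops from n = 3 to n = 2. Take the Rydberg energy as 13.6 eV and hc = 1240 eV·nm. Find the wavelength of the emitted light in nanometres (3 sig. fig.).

For Z = 3 the level energies scale as Z², so the effective Rydberg energy is 13.6 × 9 = 122.4 eV.
ΔE = 122.4 × (1/2² − 1/3²) = 122.4 × 0.1389 = 17.00 eV.
λ = hc/ΔE = 1240 / 17.00 = 72.9 nm.

72.9 nm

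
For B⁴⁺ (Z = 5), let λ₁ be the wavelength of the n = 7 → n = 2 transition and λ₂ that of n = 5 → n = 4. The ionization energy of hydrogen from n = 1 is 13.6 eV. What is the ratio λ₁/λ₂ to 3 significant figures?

λ ∝ 1/ΔE ∝ 1/(1/n_f² − 1/n_i²), and the Z² and hc factors cancel in the ratio.
λ₁/λ₂ = (1/4² − 1/5²)/(1/2² − 1/7²) = 0.02250/0.2296 = 0.0980.

0.0980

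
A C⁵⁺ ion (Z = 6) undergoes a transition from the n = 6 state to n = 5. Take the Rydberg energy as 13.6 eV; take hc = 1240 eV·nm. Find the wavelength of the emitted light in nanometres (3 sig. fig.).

For Z = 6 the level energies scale as Z², so the effective Rydberg energy is 13.6 × 36 = 489.6 eV.
ΔE = 489.6 × (1/5² − 1/6²) = 489.6 × 0.01222 = 5.984 eV.
λ = hc/ΔE = 1240 / 5.984 = 207 nm.

207 nm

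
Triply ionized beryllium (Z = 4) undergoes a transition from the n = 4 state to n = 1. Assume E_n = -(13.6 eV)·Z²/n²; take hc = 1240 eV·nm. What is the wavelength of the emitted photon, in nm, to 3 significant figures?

6.08 nm

For Z = 4 the level energies scale as Z², so the effective Rydberg energy is 13.6 × 16 = 217.6 eV.
ΔE = 217.6 × (1/1² − 1/4²) = 217.6 × 0.9375 = 204.0 eV.
λ = hc/ΔE = 1240 / 204.0 = 6.08 nm.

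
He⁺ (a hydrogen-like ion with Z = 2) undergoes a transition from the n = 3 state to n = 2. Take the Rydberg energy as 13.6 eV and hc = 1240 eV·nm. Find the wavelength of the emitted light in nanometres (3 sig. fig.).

For Z = 2 the level energies scale as Z², so the effective Rydberg energy is 13.6 × 4 = 54.40 eV.
ΔE = 54.40 × (1/2² − 1/3²) = 54.40 × 0.1389 = 7.556 eV.
λ = hc/ΔE = 1240 / 7.556 = 164 nm.

164 nm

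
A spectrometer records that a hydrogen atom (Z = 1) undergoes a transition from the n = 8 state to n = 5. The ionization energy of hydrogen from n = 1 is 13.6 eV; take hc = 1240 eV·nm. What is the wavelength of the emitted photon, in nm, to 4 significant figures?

ΔE = 13.60 × (1/5² − 1/8²) = 13.60 × 0.02438 = 0.3315 eV.
λ = hc/ΔE = 1240 / 0.3315 = 3741 nm.

3741 nm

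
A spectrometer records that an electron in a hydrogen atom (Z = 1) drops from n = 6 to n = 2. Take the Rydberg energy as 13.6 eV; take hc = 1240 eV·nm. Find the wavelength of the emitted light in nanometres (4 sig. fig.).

ΔE = 13.60 × (1/2² − 1/6²) = 13.60 × 0.2222 = 3.022 eV.
λ = hc/ΔE = 1240 / 3.022 = 410.3 nm.

410.3 nm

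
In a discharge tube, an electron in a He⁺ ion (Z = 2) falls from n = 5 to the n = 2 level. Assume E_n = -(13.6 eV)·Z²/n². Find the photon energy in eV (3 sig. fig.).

11.4 eV

The Bohr energies scale as Z², so for Z = 2: E_n = −54.40/n² eV.
E_5 = −54.40/25 = −2.176 eV and E_2 = −54.40/4 = −13.60 eV.
The photon energy is |E_5 − E_2| = 11.4 eV.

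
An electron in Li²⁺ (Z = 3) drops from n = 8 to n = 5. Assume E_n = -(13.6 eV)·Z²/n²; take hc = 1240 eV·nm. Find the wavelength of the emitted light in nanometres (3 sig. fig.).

416 nm

For Z = 3 the level energies scale as Z², so the effective Rydberg energy is 13.6 × 9 = 122.4 eV.
ΔE = 122.4 × (1/5² − 1/8²) = 122.4 × 0.02438 = 2.984 eV.
λ = hc/ΔE = 1240 / 2.984 = 416 nm.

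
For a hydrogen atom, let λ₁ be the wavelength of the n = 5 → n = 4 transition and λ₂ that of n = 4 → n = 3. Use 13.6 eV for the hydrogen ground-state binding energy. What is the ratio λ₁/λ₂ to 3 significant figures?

2.16

λ ∝ 1/ΔE ∝ 1/(1/n_f² − 1/n_i²), and the Z² and hc factors cancel in the ratio.
λ₁/λ₂ = (1/3² − 1/4²)/(1/4² − 1/5²) = 0.04861/0.02250 = 2.16.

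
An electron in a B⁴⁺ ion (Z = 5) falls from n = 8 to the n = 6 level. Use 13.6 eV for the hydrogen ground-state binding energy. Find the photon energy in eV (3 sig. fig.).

The Bohr energies scale as Z², so for Z = 5: E_n = −340.0/n² eV.
E_8 = −340.0/64 = −5.313 eV and E_6 = −340.0/36 = −9.444 eV.
The photon energy is |E_8 − E_6| = 4.13 eV.

4.13 eV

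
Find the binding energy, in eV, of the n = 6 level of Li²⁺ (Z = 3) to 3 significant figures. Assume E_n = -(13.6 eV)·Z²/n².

3.40 eV

E_n = −13.6 Z²/n² = −122.4/n² eV for Z = 3.
E_6 = −122.4/36 = −3.40 eV, so ionization (to E = 0) requires 3.40 eV.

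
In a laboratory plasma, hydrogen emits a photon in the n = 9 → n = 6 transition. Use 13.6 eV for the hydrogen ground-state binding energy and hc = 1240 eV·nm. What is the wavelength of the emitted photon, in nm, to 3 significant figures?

ΔE = 13.60 × (1/6² − 1/9²) = 13.60 × 0.01543 = 0.2099 eV.
λ = hc/ΔE = 1240 / 0.2099 = 5910 nm.

5910 nm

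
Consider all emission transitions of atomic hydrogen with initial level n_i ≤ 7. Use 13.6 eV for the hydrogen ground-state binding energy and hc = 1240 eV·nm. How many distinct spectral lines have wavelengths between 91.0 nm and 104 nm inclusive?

5

Enumerate all n_i → n_f pairs with 1 ≤ n_f < n_i ≤ 7 and compute λ = 1240 / [13.6·1·(1/n_f² − 1/n_i²)].
Lines falling in [91.0, 104] nm: 7→1 (93.08 nm), 6→1 (93.78 nm), 5→1 (94.98 nm), 4→1 (97.25 nm), 3→1 (102.6 nm).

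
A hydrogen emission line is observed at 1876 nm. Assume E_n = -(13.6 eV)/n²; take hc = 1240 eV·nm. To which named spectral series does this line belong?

ΔE = 1240/1876 = 0.6610 eV.
This matches 13.6 × (1/3² − 1/4²), so n_f = 3: the Paschen series.

Paschen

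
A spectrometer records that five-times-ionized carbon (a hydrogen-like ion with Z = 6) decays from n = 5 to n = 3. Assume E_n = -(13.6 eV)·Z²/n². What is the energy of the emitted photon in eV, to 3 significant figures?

34.8 eV

The Bohr energies scale as Z², so for Z = 6: E_n = −489.6/n² eV.
E_5 = −489.6/25 = −19.58 eV and E_3 = −489.6/9 = −54.40 eV.
The photon energy is |E_5 − E_3| = 34.8 eV.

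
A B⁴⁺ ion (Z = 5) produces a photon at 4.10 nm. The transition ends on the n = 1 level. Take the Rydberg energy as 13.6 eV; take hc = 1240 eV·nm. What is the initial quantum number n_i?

The photon energy is ΔE = hc/λ = 1240 / 4.10 = 302.4 eV.
With Z = 5, ΔE = 340.0 × (1/n_f² − 1/n_i²), so 1/n_f² − 1/n_i² = 0.8895.
With n_f = 1: 1/n_i² = 1/1 − 0.8895 = 0.1105, so n_i ≈ 3.01.

n_i = 3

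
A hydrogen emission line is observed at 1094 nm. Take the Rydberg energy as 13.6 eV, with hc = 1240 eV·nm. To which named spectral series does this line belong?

ΔE = 1240/1094 = 1.133 eV.
This matches 13.6 × (1/3² − 1/6²), so n_f = 3: the Paschen series.

Paschen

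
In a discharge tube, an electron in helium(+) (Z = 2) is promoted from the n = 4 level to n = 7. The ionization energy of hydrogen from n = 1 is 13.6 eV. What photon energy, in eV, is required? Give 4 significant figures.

2.290 eV

The Bohr energies scale as Z², so for Z = 2: E_n = −54.40/n² eV.
E_7 = −54.40/49 = −1.110 eV and E_4 = −54.40/16 = −3.400 eV.
The photon energy is |E_7 − E_4| = 2.290 eV.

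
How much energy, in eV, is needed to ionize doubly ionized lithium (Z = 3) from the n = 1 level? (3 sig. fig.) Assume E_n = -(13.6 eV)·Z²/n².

122 eV

E_n = −13.6 Z²/n² = −122.4/n² eV for Z = 3.
E_1 = −122.4/1 = −122 eV, so ionization (to E = 0) requires 122 eV.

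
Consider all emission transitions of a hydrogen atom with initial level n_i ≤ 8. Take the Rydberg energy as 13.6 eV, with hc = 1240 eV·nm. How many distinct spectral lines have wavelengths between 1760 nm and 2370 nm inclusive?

3

Enumerate all n_i → n_f pairs with 1 ≤ n_f < n_i ≤ 8 and compute λ = 1240 / [13.6·1·(1/n_f² − 1/n_i²)].
Lines falling in [1760, 2370] nm: 4→3 (1876 nm), 8→4 (1945 nm), 7→4 (2166 nm).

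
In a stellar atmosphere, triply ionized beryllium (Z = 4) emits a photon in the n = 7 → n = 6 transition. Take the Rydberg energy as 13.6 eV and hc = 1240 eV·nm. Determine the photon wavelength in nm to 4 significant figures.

For Z = 4 the level energies scale as Z², so the effective Rydberg energy is 13.6 × 16 = 217.6 eV.
ΔE = 217.6 × (1/6² − 1/7²) = 217.6 × 0.007370 = 1.604 eV.
λ = hc/ΔE = 1240 / 1.604 = 773.2 nm.

773.2 nm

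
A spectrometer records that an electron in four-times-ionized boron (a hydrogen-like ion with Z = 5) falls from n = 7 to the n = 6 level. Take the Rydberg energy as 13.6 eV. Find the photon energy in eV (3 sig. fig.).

2.51 eV

The Bohr energies scale as Z², so for Z = 5: E_n = −340.0/n² eV.
E_7 = −340.0/49 = −6.939 eV and E_6 = −340.0/36 = −9.444 eV.
The photon energy is |E_7 − E_6| = 2.51 eV.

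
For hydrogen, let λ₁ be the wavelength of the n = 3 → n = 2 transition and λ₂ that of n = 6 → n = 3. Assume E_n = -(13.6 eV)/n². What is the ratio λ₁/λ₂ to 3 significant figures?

0.600

λ ∝ 1/ΔE ∝ 1/(1/n_f² − 1/n_i²), and the Z² and hc factors cancel in the ratio.
λ₁/λ₂ = (1/3² − 1/6²)/(1/2² − 1/3²) = 0.08333/0.1389 = 0.600.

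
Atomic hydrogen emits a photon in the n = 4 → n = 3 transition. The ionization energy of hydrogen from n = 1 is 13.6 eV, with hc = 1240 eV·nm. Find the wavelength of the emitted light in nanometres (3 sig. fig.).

ΔE = 13.60 × (1/3² − 1/4²) = 13.60 × 0.04861 = 0.6611 eV.
λ = hc/ΔE = 1240 / 0.6611 = 1880 nm.
This line belongs to the Paschen series.

1880 nm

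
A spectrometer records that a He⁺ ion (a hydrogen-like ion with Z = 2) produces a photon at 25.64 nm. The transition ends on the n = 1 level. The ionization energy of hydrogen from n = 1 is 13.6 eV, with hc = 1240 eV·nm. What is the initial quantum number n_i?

The photon energy is ΔE = hc/λ = 1240 / 25.64 = 48.36 eV.
With Z = 2, ΔE = 54.40 × (1/n_f² − 1/n_i²), so 1/n_f² − 1/n_i² = 0.8890.
With n_f = 1: 1/n_i² = 1/1 − 0.8890 = 0.1110, so n_i ≈ 3.00.

n_i = 3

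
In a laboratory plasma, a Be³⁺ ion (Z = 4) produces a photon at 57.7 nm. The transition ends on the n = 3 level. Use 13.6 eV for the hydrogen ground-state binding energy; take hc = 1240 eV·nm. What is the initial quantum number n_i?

n_i = 9

The photon energy is ΔE = hc/λ = 1240 / 57.7 = 21.49 eV.
With Z = 4, ΔE = 217.6 × (1/n_f² − 1/n_i²), so 1/n_f² − 1/n_i² = 0.09876.
With n_f = 3: 1/n_i² = 1/9 − 0.09876 = 0.01235, so n_i ≈ 9.00.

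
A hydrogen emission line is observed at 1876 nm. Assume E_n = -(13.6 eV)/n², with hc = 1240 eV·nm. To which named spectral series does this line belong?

Paschen

ΔE = 1240/1876 = 0.6610 eV.
This matches 13.6 × (1/3² − 1/4²), so n_f = 3: the Paschen series.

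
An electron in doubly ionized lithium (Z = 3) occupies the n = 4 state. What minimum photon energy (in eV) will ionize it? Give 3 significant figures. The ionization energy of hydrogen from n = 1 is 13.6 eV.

7.65 eV

E_n = −13.6 Z²/n² = −122.4/n² eV for Z = 3.
E_4 = −122.4/16 = −7.65 eV, so ionization (to E = 0) requires 7.65 eV.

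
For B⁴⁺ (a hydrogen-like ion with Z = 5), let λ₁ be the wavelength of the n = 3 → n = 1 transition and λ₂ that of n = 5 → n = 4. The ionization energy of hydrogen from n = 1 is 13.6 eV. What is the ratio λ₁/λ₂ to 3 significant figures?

λ ∝ 1/ΔE ∝ 1/(1/n_f² − 1/n_i²), and the Z² and hc factors cancel in the ratio.
λ₁/λ₂ = (1/4² − 1/5²)/(1/1² − 1/3²) = 0.02250/0.8889 = 0.0253.

0.0253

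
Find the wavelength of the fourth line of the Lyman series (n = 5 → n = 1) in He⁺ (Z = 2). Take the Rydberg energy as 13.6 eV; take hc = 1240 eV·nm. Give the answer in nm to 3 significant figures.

23.7 nm

The Lyman series terminates on n_f = 1; the fourth line has n_i = 1+4 = 5.
ΔE = 54.40 × (1/1² − 1/5²) = 52.22 eV.
λ = 1240 / 52.22 = 23.7 nm.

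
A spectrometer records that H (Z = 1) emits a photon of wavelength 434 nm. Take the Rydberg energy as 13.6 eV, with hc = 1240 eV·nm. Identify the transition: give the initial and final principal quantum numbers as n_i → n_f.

The photon energy is ΔE = hc/λ = 1240 / 434 = 2.857 eV.
With Z = 1, ΔE = 13.60 × (1/n_f² − 1/n_i²), so 1/n_f² − 1/n_i² = 0.2101.
Trying n_f = 2 gives 1/n_i² = 0.03992, i.e. n_i ≈ 5; this pair matches.

n_i = 5, n_f = 2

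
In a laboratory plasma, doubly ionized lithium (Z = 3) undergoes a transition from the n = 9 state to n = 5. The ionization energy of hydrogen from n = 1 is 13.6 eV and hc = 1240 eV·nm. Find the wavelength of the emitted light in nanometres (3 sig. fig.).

For Z = 3 the level energies scale as Z², so the effective Rydberg energy is 13.6 × 9 = 122.4 eV.
ΔE = 122.4 × (1/5² − 1/9²) = 122.4 × 0.02765 = 3.385 eV.
λ = hc/ΔE = 1240 / 3.385 = 366 nm.

366 nm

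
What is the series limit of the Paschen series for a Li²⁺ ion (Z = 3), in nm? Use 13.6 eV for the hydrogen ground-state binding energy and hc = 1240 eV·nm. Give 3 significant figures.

The Paschen series has lower level n_f = 3; the series limit corresponds to n_i → ∞.
ΔE_max = 13.6 × 9 / 3² = 13.60 eV.
λ_min = 1240 / 13.60 = 91.2 nm.

91.2 nm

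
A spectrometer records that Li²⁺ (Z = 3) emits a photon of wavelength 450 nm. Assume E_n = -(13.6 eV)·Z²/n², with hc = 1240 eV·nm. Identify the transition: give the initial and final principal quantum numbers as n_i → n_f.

n_i = 5, n_f = 4

The photon energy is ΔE = hc/λ = 1240 / 450 = 2.756 eV.
With Z = 3, ΔE = 122.4 × (1/n_f² − 1/n_i²), so 1/n_f² − 1/n_i² = 0.02251.
Trying n_f = 4 gives 1/n_i² = 0.03999, i.e. n_i ≈ 5; this pair matches.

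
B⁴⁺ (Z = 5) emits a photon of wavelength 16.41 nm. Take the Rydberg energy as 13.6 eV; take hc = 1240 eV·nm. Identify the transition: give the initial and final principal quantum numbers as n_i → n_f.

The photon energy is ΔE = hc/λ = 1240 / 16.41 = 75.56 eV.
With Z = 5, ΔE = 340.0 × (1/n_f² − 1/n_i²), so 1/n_f² − 1/n_i² = 0.2222.
Trying n_f = 2 gives 1/n_i² = 0.02775, i.e. n_i ≈ 6; this pair matches.

n_i = 6, n_f = 2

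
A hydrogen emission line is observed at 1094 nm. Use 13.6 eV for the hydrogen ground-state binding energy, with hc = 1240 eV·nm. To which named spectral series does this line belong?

Paschen

ΔE = 1240/1094 = 1.133 eV.
This matches 13.6 × (1/3² − 1/6²), so n_f = 3: the Paschen series.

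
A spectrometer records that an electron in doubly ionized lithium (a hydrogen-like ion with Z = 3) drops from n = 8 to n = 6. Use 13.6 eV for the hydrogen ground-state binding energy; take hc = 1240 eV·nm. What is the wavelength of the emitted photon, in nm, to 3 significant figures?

834 nm

For Z = 3 the level energies scale as Z², so the effective Rydberg energy is 13.6 × 9 = 122.4 eV.
ΔE = 122.4 × (1/6² − 1/8²) = 122.4 × 0.01215 = 1.488 eV.
λ = hc/ΔE = 1240 / 1.488 = 834 nm.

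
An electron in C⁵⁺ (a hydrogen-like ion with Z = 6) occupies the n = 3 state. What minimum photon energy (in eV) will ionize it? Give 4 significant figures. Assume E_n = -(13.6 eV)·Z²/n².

E_n = −13.6 Z²/n² = −489.6/n² eV for Z = 6.
E_3 = −489.6/9 = −54.40 eV, so ionization (to E = 0) requires 54.40 eV.

54.40 eV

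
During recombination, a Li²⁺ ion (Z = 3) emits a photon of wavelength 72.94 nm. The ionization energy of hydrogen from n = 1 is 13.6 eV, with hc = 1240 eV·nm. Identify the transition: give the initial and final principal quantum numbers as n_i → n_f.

n_i = 3, n_f = 2

The photon energy is ΔE = hc/λ = 1240 / 72.94 = 17.00 eV.
With Z = 3, ΔE = 122.4 × (1/n_f² − 1/n_i²), so 1/n_f² − 1/n_i² = 0.1389.
Trying n_f = 2 gives 1/n_i² = 0.1111, i.e. n_i ≈ 3; this pair matches.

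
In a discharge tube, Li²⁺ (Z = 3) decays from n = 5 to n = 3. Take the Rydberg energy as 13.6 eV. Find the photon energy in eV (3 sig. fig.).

The Bohr energies scale as Z², so for Z = 3: E_n = −122.4/n² eV.
E_5 = −122.4/25 = −4.896 eV and E_3 = −122.4/9 = −13.60 eV.
The photon energy is |E_5 − E_3| = 8.70 eV.

8.70 eV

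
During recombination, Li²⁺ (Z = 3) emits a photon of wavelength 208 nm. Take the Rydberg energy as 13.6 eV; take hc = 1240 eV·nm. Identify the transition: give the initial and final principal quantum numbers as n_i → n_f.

The photon energy is ΔE = hc/λ = 1240 / 208 = 5.962 eV.
With Z = 3, ΔE = 122.4 × (1/n_f² − 1/n_i²), so 1/n_f² − 1/n_i² = 0.04871.
Trying n_f = 3 gives 1/n_i² = 0.06241, i.e. n_i ≈ 4; this pair matches.

n_i = 4, n_f = 3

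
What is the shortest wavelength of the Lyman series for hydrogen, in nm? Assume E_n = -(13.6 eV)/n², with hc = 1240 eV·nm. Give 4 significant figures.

The Lyman series has lower level n_f = 1; the series limit corresponds to n_i → ∞.
ΔE_max = 13.6 × 1 / 1² = 13.60 eV.
λ_min = 1240 / 13.60 = 91.18 nm.

91.18 nm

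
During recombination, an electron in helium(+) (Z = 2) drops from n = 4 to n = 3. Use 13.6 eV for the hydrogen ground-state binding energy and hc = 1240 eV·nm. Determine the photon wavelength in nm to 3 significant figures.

For Z = 2 the level energies scale as Z², so the effective Rydberg energy is 13.6 × 4 = 54.40 eV.
ΔE = 54.40 × (1/3² − 1/4²) = 54.40 × 0.04861 = 2.644 eV.
λ = hc/ΔE = 1240 / 2.644 = 469 nm.

469 nm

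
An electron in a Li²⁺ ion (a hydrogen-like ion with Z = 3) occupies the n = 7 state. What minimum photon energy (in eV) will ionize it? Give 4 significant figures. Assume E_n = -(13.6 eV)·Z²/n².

2.498 eV

E_n = −13.6 Z²/n² = −122.4/n² eV for Z = 3.
E_7 = −122.4/49 = −2.498 eV, so ionization (to E = 0) requires 2.498 eV.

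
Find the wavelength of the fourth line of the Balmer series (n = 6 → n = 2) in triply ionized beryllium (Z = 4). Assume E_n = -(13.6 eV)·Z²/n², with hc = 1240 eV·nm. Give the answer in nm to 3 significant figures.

The Balmer series terminates on n_f = 2; the fourth line has n_i = 2+4 = 6.
ΔE = 217.6 × (1/2² − 1/6²) = 48.36 eV.
λ = 1240 / 48.36 = 25.6 nm.

25.6 nm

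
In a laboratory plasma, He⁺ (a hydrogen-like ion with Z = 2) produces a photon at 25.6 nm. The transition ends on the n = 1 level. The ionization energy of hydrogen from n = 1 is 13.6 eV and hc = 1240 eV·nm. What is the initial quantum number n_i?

The photon energy is ΔE = hc/λ = 1240 / 25.6 = 48.44 eV.
With Z = 2, ΔE = 54.40 × (1/n_f² − 1/n_i²), so 1/n_f² − 1/n_i² = 0.8904.
With n_f = 1: 1/n_i² = 1/1 − 0.8904 = 0.1096, so n_i ≈ 3.02.

n_i = 3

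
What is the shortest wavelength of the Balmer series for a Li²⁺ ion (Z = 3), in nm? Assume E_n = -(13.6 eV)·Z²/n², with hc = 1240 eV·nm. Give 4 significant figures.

40.52 nm

The Balmer series has lower level n_f = 2; the series limit corresponds to n_i → ∞.
ΔE_max = 13.6 × 9 / 2² = 30.60 eV.
λ_min = 1240 / 30.60 = 40.52 nm.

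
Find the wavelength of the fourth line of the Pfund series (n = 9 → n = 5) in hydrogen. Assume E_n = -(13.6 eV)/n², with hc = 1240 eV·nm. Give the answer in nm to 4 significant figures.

The Pfund series terminates on n_f = 5; the fourth line has n_i = 5+4 = 9.
ΔE = 13.60 × (1/5² − 1/9²) = 0.3761 eV.
λ = 1240 / 0.3761 = 3297 nm.

3297 nm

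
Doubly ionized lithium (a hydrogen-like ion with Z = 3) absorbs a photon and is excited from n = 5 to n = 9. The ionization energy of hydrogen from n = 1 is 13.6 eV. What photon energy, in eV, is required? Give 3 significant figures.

3.38 eV

The Bohr energies scale as Z², so for Z = 3: E_n = −122.4/n² eV.
E_9 = −122.4/81 = −1.511 eV and E_5 = −122.4/25 = −4.896 eV.
The photon energy is |E_9 − E_5| = 3.38 eV.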